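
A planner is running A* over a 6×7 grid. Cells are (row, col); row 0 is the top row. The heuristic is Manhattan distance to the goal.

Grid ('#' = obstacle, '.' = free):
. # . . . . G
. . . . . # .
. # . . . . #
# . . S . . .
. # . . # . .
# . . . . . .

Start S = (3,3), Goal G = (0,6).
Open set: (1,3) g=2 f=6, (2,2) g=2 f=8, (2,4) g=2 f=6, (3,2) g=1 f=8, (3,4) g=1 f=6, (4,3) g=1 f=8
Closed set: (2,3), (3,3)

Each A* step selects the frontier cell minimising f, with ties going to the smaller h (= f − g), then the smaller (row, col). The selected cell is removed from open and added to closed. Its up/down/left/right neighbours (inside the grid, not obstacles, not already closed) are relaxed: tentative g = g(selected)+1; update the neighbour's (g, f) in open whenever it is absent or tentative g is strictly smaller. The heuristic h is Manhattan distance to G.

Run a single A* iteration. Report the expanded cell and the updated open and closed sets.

expanded=(1,3); open=[(0,3) g=3 f=6, (1,2) g=3 f=8, (1,4) g=3 f=6, (2,2) g=2 f=8, (2,4) g=2 f=6, (3,2) g=1 f=8, (3,4) g=1 f=6, (4,3) g=1 f=8]; closed=[(1,3), (2,3), (3,3)]

step 1: expand (1,3) (f=6, h=4) → closed; open now [(0,3) g=3 f=6, (1,2) g=3 f=8, (1,4) g=3 f=6, (2,2) g=2 f=8, (2,4) g=2 f=6, (3,2) g=1 f=8, (3,4) g=1 f=6, (4,3) g=1 f=8]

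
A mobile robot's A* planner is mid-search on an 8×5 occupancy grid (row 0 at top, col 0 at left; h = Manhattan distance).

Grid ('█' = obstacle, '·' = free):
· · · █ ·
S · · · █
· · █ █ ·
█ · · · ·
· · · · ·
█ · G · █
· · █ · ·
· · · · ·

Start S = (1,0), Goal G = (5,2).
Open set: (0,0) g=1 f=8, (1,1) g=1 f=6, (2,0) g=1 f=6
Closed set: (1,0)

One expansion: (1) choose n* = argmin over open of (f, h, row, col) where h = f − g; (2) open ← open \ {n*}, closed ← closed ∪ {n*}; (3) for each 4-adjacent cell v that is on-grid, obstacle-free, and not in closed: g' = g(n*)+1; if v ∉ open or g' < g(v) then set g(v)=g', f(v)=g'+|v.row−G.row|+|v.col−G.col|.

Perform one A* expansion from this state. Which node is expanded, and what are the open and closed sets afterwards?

step 1: expand (1,1) (f=6, h=5) → closed; open now [(0,0) g=1 f=8, (0,1) g=2 f=8, (1,2) g=2 f=6, (2,0) g=1 f=6, (2,1) g=2 f=6]

expanded=(1,1); open=[(0,0) g=1 f=8, (0,1) g=2 f=8, (1,2) g=2 f=6, (2,0) g=1 f=6, (2,1) g=2 f=6]; closed=[(1,0), (1,1)]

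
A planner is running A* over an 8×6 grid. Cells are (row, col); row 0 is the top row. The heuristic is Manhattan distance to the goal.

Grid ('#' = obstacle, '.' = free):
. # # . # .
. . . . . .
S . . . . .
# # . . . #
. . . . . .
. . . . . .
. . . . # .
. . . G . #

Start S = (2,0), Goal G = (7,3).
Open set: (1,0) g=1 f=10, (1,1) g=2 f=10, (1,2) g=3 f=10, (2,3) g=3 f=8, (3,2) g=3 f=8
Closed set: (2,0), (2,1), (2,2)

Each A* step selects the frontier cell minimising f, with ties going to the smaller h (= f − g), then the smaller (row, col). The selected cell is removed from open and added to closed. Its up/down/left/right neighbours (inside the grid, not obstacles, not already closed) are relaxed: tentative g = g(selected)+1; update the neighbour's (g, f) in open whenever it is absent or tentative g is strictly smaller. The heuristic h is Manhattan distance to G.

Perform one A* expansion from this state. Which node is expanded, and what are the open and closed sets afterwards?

expanded=(2,3); open=[(1,0) g=1 f=10, (1,1) g=2 f=10, (1,2) g=3 f=10, (1,3) g=4 f=10, (2,4) g=4 f=10, (3,2) g=3 f=8, (3,3) g=4 f=8]; closed=[(2,0), (2,1), (2,2), (2,3)]

step 1: expand (2,3) (f=8, h=5) → closed; open now [(1,0) g=1 f=10, (1,1) g=2 f=10, (1,2) g=3 f=10, (1,3) g=4 f=10, (2,4) g=4 f=10, (3,2) g=3 f=8, (3,3) g=4 f=8]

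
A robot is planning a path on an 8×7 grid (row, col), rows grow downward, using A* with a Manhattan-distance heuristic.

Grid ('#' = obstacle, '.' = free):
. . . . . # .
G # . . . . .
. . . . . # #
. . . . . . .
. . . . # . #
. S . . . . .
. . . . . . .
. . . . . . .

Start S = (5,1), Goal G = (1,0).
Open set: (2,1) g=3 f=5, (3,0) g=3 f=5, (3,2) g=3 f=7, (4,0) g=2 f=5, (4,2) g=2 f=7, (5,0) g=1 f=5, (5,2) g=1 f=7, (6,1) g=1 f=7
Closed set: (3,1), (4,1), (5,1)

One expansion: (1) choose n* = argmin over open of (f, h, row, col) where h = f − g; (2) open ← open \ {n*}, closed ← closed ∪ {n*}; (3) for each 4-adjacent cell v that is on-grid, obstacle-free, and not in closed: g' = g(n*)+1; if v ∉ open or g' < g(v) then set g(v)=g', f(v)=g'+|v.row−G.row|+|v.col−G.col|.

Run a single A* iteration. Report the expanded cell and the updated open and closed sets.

step 1: expand (2,1) (f=5, h=2) → closed; open now [(2,0) g=4 f=5, (2,2) g=4 f=7, (3,0) g=3 f=5, (3,2) g=3 f=7, (4,0) g=2 f=5, (4,2) g=2 f=7, (5,0) g=1 f=5, (5,2) g=1 f=7, (6,1) g=1 f=7]

expanded=(2,1); open=[(2,0) g=4 f=5, (2,2) g=4 f=7, (3,0) g=3 f=5, (3,2) g=3 f=7, (4,0) g=2 f=5, (4,2) g=2 f=7, (5,0) g=1 f=5, (5,2) g=1 f=7, (6,1) g=1 f=7]; closed=[(2,1), (3,1), (4,1), (5,1)]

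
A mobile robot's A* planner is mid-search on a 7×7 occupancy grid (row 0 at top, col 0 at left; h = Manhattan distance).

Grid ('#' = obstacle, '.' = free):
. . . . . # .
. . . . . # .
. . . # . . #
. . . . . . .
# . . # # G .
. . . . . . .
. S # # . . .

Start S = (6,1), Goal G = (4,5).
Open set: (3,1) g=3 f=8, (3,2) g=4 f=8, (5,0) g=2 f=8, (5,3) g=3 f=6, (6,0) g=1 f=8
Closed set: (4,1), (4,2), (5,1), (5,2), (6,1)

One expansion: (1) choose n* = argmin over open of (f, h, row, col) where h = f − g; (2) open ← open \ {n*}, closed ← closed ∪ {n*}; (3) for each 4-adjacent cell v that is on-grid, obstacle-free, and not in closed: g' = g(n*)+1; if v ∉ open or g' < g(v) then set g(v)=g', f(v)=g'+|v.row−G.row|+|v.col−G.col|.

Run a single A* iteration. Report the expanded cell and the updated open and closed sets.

expanded=(5,3); open=[(3,1) g=3 f=8, (3,2) g=4 f=8, (5,0) g=2 f=8, (5,4) g=4 f=6, (6,0) g=1 f=8]; closed=[(4,1), (4,2), (5,1), (5,2), (5,3), (6,1)]

step 1: expand (5,3) (f=6, h=3) → closed; open now [(3,1) g=3 f=8, (3,2) g=4 f=8, (5,0) g=2 f=8, (5,4) g=4 f=6, (6,0) g=1 f=8]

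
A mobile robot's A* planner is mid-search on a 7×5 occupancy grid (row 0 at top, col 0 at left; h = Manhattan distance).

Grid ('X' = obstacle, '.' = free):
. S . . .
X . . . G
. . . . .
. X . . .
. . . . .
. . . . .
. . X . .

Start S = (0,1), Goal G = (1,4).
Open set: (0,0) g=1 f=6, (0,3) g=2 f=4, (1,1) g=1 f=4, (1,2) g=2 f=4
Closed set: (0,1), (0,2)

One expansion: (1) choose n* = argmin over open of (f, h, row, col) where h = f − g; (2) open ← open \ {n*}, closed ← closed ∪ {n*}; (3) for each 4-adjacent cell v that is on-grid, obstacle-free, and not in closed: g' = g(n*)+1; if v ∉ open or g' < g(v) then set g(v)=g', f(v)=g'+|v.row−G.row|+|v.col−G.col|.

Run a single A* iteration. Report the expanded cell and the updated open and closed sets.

expanded=(0,3); open=[(0,0) g=1 f=6, (0,4) g=3 f=4, (1,1) g=1 f=4, (1,2) g=2 f=4, (1,3) g=3 f=4]; closed=[(0,1), (0,2), (0,3)]

step 1: expand (0,3) (f=4, h=2) → closed; open now [(0,0) g=1 f=6, (0,4) g=3 f=4, (1,1) g=1 f=4, (1,2) g=2 f=4, (1,3) g=3 f=4]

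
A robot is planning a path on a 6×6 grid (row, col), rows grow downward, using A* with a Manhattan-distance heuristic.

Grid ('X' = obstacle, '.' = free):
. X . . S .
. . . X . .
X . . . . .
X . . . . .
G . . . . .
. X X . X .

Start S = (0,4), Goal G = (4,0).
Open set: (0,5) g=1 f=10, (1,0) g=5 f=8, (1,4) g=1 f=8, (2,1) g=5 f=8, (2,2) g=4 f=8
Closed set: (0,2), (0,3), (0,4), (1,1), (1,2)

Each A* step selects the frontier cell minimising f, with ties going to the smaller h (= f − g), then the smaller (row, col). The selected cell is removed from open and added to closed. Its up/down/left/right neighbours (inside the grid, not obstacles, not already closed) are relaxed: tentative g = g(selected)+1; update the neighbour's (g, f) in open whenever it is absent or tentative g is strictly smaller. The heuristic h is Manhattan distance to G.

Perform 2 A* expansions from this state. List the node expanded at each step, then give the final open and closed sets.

step 1: expand (1,0) (f=8, h=3) → closed; open now [(0,0) g=6 f=10, (0,5) g=1 f=10, (1,4) g=1 f=8, (2,1) g=5 f=8, (2,2) g=4 f=8]
step 2: expand (2,1) (f=8, h=3) → closed; open now [(0,0) g=6 f=10, (0,5) g=1 f=10, (1,4) g=1 f=8, (2,2) g=4 f=8, (3,1) g=6 f=8]

order=[(1,0) → (2,1)]; open=[(0,0) g=6 f=10, (0,5) g=1 f=10, (1,4) g=1 f=8, (2,2) g=4 f=8, (3,1) g=6 f=8]; closed=[(0,2), (0,3), (0,4), (1,0), (1,1), (1,2), (2,1)]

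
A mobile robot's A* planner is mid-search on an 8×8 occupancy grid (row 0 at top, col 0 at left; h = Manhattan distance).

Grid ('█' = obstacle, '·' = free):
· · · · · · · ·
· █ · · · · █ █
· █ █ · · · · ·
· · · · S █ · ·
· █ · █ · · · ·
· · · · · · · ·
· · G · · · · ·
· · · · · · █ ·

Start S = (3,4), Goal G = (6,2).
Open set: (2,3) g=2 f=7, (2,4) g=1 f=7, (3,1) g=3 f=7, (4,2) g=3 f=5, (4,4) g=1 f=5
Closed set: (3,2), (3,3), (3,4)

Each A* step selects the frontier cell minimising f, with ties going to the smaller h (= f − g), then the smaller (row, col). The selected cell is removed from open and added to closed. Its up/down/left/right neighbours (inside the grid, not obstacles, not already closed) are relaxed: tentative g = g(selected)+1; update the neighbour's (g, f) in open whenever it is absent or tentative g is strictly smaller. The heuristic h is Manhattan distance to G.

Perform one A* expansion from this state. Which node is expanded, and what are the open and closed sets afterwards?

step 1: expand (4,2) (f=5, h=2) → closed; open now [(2,3) g=2 f=7, (2,4) g=1 f=7, (3,1) g=3 f=7, (4,4) g=1 f=5, (5,2) g=4 f=5]

expanded=(4,2); open=[(2,3) g=2 f=7, (2,4) g=1 f=7, (3,1) g=3 f=7, (4,4) g=1 f=5, (5,2) g=4 f=5]; closed=[(3,2), (3,3), (3,4), (4,2)]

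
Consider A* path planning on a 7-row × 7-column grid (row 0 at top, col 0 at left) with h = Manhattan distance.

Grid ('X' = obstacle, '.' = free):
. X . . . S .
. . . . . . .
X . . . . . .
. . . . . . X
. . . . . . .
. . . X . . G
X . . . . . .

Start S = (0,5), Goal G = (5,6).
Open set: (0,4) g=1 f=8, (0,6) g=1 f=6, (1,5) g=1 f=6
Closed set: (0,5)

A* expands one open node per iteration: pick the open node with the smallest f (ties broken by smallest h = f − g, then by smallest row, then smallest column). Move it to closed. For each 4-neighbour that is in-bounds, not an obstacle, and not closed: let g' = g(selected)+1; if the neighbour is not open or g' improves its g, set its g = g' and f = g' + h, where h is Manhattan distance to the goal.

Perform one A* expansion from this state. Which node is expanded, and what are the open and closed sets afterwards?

expanded=(0,6); open=[(0,4) g=1 f=8, (1,5) g=1 f=6, (1,6) g=2 f=6]; closed=[(0,5), (0,6)]

step 1: expand (0,6) (f=6, h=5) → closed; open now [(0,4) g=1 f=8, (1,5) g=1 f=6, (1,6) g=2 f=6]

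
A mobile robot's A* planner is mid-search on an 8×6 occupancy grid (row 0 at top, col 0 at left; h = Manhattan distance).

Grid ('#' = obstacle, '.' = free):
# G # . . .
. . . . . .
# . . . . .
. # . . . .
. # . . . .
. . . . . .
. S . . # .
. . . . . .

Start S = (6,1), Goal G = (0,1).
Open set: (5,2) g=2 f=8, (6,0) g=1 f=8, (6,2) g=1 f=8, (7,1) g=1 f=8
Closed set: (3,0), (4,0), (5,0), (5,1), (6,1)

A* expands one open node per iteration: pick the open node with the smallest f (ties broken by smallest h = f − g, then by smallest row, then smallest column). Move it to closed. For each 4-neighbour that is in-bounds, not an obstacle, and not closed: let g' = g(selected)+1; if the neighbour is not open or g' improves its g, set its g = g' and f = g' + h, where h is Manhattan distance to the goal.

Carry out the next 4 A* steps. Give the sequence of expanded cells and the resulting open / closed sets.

step 1: expand (5,2) (f=8, h=6) → closed; open now [(4,2) g=3 f=8, (5,3) g=3 f=10, (6,0) g=1 f=8, (6,2) g=1 f=8, (7,1) g=1 f=8]
step 2: expand (4,2) (f=8, h=5) → closed; open now [(3,2) g=4 f=8, (4,3) g=4 f=10, (5,3) g=3 f=10, (6,0) g=1 f=8, (6,2) g=1 f=8, (7,1) g=1 f=8]
step 3: expand (3,2) (f=8, h=4) → closed; open now [(2,2) g=5 f=8, (3,3) g=5 f=10, (4,3) g=4 f=10, (5,3) g=3 f=10, (6,0) g=1 f=8, (6,2) g=1 f=8, (7,1) g=1 f=8]
step 4: expand (2,2) (f=8, h=3) → closed; open now [(1,2) g=6 f=8, (2,1) g=6 f=8, (2,3) g=6 f=10, (3,3) g=5 f=10, (4,3) g=4 f=10, (5,3) g=3 f=10, (6,0) g=1 f=8, (6,2) g=1 f=8, (7,1) g=1 f=8]

order=[(5,2) → (4,2) → (3,2) → (2,2)]; open=[(1,2) g=6 f=8, (2,1) g=6 f=8, (2,3) g=6 f=10, (3,3) g=5 f=10, (4,3) g=4 f=10, (5,3) g=3 f=10, (6,0) g=1 f=8, (6,2) g=1 f=8, (7,1) g=1 f=8]; closed=[(2,2), (3,0), (3,2), (4,0), (4,2), (5,0), (5,1), (5,2), (6,1)]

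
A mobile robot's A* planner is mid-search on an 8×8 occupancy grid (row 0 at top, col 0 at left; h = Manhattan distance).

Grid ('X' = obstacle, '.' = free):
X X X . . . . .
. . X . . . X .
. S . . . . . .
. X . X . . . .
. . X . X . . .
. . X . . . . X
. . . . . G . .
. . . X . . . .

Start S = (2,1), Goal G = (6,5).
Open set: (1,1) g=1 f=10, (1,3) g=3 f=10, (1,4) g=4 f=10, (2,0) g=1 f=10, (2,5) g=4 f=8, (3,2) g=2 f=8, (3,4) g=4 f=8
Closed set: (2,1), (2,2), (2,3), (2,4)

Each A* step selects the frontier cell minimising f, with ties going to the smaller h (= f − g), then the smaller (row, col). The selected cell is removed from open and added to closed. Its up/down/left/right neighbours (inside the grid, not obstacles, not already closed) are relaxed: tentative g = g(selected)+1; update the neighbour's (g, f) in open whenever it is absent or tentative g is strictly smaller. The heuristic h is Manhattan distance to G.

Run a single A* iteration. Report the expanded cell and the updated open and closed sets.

step 1: expand (2,5) (f=8, h=4) → closed; open now [(1,1) g=1 f=10, (1,3) g=3 f=10, (1,4) g=4 f=10, (1,5) g=5 f=10, (2,0) g=1 f=10, (2,6) g=5 f=10, (3,2) g=2 f=8, (3,4) g=4 f=8, (3,5) g=5 f=8]

expanded=(2,5); open=[(1,1) g=1 f=10, (1,3) g=3 f=10, (1,4) g=4 f=10, (1,5) g=5 f=10, (2,0) g=1 f=10, (2,6) g=5 f=10, (3,2) g=2 f=8, (3,4) g=4 f=8, (3,5) g=5 f=8]; closed=[(2,1), (2,2), (2,3), (2,4), (2,5)]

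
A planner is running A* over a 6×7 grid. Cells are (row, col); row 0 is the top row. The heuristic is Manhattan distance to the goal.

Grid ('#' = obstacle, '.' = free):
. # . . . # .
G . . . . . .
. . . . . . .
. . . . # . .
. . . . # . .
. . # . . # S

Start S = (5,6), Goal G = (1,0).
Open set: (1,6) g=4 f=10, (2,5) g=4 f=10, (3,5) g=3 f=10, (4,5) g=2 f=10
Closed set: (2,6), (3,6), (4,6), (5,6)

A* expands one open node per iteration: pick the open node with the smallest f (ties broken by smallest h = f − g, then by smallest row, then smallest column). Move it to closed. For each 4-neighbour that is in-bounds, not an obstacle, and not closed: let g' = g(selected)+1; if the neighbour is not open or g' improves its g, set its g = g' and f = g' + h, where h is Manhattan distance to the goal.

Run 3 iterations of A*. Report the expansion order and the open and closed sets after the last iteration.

order=[(1,6) → (1,5) → (1,4)]; open=[(0,4) g=7 f=12, (0,6) g=5 f=12, (1,3) g=7 f=10, (2,4) g=7 f=12, (2,5) g=4 f=10, (3,5) g=3 f=10, (4,5) g=2 f=10]; closed=[(1,4), (1,5), (1,6), (2,6), (3,6), (4,6), (5,6)]

step 1: expand (1,6) (f=10, h=6) → closed; open now [(0,6) g=5 f=12, (1,5) g=5 f=10, (2,5) g=4 f=10, (3,5) g=3 f=10, (4,5) g=2 f=10]
step 2: expand (1,5) (f=10, h=5) → closed; open now [(0,6) g=5 f=12, (1,4) g=6 f=10, (2,5) g=4 f=10, (3,5) g=3 f=10, (4,5) g=2 f=10]
step 3: expand (1,4) (f=10, h=4) → closed; open now [(0,4) g=7 f=12, (0,6) g=5 f=12, (1,3) g=7 f=10, (2,4) g=7 f=12, (2,5) g=4 f=10, (3,5) g=3 f=10, (4,5) g=2 f=10]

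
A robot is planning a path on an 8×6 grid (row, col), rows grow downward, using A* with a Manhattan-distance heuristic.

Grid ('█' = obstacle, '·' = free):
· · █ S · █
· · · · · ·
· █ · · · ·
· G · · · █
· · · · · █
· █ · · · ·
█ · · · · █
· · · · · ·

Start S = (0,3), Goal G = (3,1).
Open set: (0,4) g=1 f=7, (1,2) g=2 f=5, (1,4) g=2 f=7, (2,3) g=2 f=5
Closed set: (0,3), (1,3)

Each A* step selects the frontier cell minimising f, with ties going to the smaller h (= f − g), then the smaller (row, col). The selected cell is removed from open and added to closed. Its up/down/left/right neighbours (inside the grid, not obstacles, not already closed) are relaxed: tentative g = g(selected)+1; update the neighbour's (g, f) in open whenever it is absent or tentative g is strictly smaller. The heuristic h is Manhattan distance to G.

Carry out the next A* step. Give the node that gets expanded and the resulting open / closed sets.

step 1: expand (1,2) (f=5, h=3) → closed; open now [(0,4) g=1 f=7, (1,1) g=3 f=5, (1,4) g=2 f=7, (2,2) g=3 f=5, (2,3) g=2 f=5]

expanded=(1,2); open=[(0,4) g=1 f=7, (1,1) g=3 f=5, (1,4) g=2 f=7, (2,2) g=3 f=5, (2,3) g=2 f=5]; closed=[(0,3), (1,2), (1,3)]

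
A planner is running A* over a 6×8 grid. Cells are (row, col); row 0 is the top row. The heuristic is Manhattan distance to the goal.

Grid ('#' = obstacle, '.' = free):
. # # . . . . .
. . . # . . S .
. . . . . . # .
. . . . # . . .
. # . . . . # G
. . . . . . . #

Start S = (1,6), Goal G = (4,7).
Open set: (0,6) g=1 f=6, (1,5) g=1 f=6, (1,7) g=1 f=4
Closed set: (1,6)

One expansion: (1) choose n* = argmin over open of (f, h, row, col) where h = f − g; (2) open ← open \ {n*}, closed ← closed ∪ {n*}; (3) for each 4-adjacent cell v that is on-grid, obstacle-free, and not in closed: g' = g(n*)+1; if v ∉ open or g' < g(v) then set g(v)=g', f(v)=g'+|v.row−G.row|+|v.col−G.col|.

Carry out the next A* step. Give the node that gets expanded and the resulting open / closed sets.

step 1: expand (1,7) (f=4, h=3) → closed; open now [(0,6) g=1 f=6, (0,7) g=2 f=6, (1,5) g=1 f=6, (2,7) g=2 f=4]

expanded=(1,7); open=[(0,6) g=1 f=6, (0,7) g=2 f=6, (1,5) g=1 f=6, (2,7) g=2 f=4]; closed=[(1,6), (1,7)]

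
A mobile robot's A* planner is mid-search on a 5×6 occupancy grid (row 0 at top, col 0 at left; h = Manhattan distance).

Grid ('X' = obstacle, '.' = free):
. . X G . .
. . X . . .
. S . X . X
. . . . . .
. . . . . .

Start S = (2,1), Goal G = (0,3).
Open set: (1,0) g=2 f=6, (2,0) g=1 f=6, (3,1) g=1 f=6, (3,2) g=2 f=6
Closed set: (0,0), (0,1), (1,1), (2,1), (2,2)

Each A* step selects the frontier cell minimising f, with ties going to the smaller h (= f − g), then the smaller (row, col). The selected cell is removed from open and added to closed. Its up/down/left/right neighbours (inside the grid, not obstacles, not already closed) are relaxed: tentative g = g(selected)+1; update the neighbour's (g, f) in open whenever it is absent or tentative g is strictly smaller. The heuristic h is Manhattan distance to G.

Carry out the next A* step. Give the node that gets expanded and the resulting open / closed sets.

step 1: expand (1,0) (f=6, h=4) → closed; open now [(2,0) g=1 f=6, (3,1) g=1 f=6, (3,2) g=2 f=6]

expanded=(1,0); open=[(2,0) g=1 f=6, (3,1) g=1 f=6, (3,2) g=2 f=6]; closed=[(0,0), (0,1), (1,0), (1,1), (2,1), (2,2)]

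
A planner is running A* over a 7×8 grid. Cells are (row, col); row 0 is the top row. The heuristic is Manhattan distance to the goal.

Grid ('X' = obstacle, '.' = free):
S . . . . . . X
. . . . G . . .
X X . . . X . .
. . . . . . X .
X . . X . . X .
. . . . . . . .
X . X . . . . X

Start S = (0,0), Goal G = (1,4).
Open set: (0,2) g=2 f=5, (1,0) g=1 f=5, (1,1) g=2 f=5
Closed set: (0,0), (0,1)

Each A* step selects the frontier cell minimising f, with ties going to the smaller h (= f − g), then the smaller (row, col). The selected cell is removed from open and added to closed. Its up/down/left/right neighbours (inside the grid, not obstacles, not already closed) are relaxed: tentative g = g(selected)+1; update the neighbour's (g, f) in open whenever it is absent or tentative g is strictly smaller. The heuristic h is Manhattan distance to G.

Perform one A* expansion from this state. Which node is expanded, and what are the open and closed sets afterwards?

expanded=(0,2); open=[(0,3) g=3 f=5, (1,0) g=1 f=5, (1,1) g=2 f=5, (1,2) g=3 f=5]; closed=[(0,0), (0,1), (0,2)]

step 1: expand (0,2) (f=5, h=3) → closed; open now [(0,3) g=3 f=5, (1,0) g=1 f=5, (1,1) g=2 f=5, (1,2) g=3 f=5]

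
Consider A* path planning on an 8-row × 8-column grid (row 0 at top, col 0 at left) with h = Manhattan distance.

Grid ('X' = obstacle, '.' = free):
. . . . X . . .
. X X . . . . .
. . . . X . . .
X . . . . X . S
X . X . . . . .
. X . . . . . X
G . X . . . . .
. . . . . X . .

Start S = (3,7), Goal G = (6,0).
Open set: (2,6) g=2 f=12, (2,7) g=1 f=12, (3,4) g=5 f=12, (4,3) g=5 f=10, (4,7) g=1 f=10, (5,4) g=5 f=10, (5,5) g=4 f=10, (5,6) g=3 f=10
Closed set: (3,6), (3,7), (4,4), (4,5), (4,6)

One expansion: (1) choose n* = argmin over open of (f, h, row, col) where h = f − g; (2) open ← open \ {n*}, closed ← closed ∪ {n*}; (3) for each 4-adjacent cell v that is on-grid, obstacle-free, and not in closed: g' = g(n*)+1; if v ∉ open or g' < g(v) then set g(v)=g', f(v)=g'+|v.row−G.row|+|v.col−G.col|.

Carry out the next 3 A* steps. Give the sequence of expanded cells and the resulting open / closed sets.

order=[(4,3) → (5,3) → (5,2)]; open=[(2,6) g=2 f=12, (2,7) g=1 f=12, (3,3) g=6 f=12, (3,4) g=5 f=12, (4,7) g=1 f=10, (5,4) g=5 f=10, (5,5) g=4 f=10, (5,6) g=3 f=10, (6,3) g=7 f=10]; closed=[(3,6), (3,7), (4,3), (4,4), (4,5), (4,6), (5,2), (5,3)]

step 1: expand (4,3) (f=10, h=5) → closed; open now [(2,6) g=2 f=12, (2,7) g=1 f=12, (3,3) g=6 f=12, (3,4) g=5 f=12, (4,7) g=1 f=10, (5,3) g=6 f=10, (5,4) g=5 f=10, (5,5) g=4 f=10, (5,6) g=3 f=10]
step 2: expand (5,3) (f=10, h=4) → closed; open now [(2,6) g=2 f=12, (2,7) g=1 f=12, (3,3) g=6 f=12, (3,4) g=5 f=12, (4,7) g=1 f=10, (5,2) g=7 f=10, (5,4) g=5 f=10, (5,5) g=4 f=10, (5,6) g=3 f=10, (6,3) g=7 f=10]
step 3: expand (5,2) (f=10, h=3) → closed; open now [(2,6) g=2 f=12, (2,7) g=1 f=12, (3,3) g=6 f=12, (3,4) g=5 f=12, (4,7) g=1 f=10, (5,4) g=5 f=10, (5,5) g=4 f=10, (5,6) g=3 f=10, (6,3) g=7 f=10]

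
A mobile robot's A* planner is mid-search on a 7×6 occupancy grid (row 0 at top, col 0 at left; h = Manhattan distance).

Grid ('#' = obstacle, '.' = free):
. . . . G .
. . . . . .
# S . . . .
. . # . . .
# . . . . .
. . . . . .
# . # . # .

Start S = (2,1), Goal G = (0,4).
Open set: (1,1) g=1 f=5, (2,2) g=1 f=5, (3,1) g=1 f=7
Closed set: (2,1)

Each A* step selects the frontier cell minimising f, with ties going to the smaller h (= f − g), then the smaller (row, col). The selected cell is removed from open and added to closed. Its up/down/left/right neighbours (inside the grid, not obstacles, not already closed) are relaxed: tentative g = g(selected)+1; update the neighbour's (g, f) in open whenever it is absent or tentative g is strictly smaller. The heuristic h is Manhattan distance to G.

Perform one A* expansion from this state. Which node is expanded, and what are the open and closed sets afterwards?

step 1: expand (1,1) (f=5, h=4) → closed; open now [(0,1) g=2 f=5, (1,0) g=2 f=7, (1,2) g=2 f=5, (2,2) g=1 f=5, (3,1) g=1 f=7]

expanded=(1,1); open=[(0,1) g=2 f=5, (1,0) g=2 f=7, (1,2) g=2 f=5, (2,2) g=1 f=5, (3,1) g=1 f=7]; closed=[(1,1), (2,1)]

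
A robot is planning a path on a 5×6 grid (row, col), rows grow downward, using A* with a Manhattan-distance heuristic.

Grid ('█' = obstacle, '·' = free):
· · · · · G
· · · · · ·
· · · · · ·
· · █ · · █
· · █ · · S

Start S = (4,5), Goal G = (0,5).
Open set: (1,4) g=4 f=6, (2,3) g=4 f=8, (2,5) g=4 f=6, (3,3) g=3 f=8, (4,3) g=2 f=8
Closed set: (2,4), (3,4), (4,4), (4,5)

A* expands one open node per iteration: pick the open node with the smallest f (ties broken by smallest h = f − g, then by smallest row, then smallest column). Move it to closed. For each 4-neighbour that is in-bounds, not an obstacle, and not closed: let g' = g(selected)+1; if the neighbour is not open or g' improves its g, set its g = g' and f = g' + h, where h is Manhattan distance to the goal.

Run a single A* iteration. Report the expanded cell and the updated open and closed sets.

step 1: expand (1,4) (f=6, h=2) → closed; open now [(0,4) g=5 f=6, (1,3) g=5 f=8, (1,5) g=5 f=6, (2,3) g=4 f=8, (2,5) g=4 f=6, (3,3) g=3 f=8, (4,3) g=2 f=8]

expanded=(1,4); open=[(0,4) g=5 f=6, (1,3) g=5 f=8, (1,5) g=5 f=6, (2,3) g=4 f=8, (2,5) g=4 f=6, (3,3) g=3 f=8, (4,3) g=2 f=8]; closed=[(1,4), (2,4), (3,4), (4,4), (4,5)]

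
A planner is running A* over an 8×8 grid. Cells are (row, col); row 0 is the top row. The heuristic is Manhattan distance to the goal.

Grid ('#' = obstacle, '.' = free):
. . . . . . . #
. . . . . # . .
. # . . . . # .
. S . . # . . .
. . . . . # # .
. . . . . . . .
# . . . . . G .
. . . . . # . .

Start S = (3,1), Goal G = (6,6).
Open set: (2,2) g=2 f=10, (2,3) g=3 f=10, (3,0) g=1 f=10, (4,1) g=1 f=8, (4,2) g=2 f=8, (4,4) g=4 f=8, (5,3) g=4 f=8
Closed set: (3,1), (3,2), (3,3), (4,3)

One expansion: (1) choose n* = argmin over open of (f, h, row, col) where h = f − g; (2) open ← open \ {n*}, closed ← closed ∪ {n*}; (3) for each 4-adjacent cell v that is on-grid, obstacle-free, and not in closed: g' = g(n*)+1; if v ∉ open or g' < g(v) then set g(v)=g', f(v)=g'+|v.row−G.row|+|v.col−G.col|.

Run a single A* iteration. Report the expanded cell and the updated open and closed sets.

step 1: expand (4,4) (f=8, h=4) → closed; open now [(2,2) g=2 f=10, (2,3) g=3 f=10, (3,0) g=1 f=10, (4,1) g=1 f=8, (4,2) g=2 f=8, (5,3) g=4 f=8, (5,4) g=5 f=8]

expanded=(4,4); open=[(2,2) g=2 f=10, (2,3) g=3 f=10, (3,0) g=1 f=10, (4,1) g=1 f=8, (4,2) g=2 f=8, (5,3) g=4 f=8, (5,4) g=5 f=8]; closed=[(3,1), (3,2), (3,3), (4,3), (4,4)]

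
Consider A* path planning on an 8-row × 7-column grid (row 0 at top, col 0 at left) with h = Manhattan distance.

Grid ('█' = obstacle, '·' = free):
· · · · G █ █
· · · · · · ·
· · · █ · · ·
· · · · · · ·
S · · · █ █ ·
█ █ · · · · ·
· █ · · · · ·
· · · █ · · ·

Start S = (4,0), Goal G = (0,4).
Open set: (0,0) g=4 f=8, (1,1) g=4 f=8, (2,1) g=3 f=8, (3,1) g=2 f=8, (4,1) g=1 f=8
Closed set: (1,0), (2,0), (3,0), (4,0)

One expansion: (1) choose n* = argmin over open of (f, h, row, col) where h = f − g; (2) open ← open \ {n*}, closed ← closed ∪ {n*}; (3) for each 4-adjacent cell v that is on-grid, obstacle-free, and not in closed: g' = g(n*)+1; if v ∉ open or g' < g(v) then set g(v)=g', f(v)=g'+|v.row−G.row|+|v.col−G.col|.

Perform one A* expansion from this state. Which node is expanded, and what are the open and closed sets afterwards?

step 1: expand (0,0) (f=8, h=4) → closed; open now [(0,1) g=5 f=8, (1,1) g=4 f=8, (2,1) g=3 f=8, (3,1) g=2 f=8, (4,1) g=1 f=8]

expanded=(0,0); open=[(0,1) g=5 f=8, (1,1) g=4 f=8, (2,1) g=3 f=8, (3,1) g=2 f=8, (4,1) g=1 f=8]; closed=[(0,0), (1,0), (2,0), (3,0), (4,0)]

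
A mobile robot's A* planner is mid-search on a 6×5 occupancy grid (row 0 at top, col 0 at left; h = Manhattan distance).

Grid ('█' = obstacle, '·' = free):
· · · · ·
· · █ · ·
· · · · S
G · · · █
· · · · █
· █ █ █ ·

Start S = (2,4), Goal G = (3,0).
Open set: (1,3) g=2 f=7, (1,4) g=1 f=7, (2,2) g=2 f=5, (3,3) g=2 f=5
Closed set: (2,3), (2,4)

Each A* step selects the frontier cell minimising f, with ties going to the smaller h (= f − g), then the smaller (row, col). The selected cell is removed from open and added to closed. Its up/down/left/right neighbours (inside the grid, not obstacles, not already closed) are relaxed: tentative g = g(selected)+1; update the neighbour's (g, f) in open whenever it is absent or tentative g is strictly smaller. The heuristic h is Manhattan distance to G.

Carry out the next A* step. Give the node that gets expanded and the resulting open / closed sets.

expanded=(2,2); open=[(1,3) g=2 f=7, (1,4) g=1 f=7, (2,1) g=3 f=5, (3,2) g=3 f=5, (3,3) g=2 f=5]; closed=[(2,2), (2,3), (2,4)]

step 1: expand (2,2) (f=5, h=3) → closed; open now [(1,3) g=2 f=7, (1,4) g=1 f=7, (2,1) g=3 f=5, (3,2) g=3 f=5, (3,3) g=2 f=5]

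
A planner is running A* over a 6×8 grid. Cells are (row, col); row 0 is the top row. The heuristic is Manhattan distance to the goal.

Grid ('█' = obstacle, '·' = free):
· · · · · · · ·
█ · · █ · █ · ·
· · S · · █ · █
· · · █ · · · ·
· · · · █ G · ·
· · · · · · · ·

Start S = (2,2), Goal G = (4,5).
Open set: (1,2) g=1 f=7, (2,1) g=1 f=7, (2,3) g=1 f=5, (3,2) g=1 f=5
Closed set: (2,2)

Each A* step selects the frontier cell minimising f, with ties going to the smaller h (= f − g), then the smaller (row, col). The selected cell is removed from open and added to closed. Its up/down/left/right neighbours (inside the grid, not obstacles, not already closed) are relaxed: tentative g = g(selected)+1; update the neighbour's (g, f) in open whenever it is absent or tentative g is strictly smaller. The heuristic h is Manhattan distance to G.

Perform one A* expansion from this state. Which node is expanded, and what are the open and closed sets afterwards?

expanded=(2,3); open=[(1,2) g=1 f=7, (2,1) g=1 f=7, (2,4) g=2 f=5, (3,2) g=1 f=5]; closed=[(2,2), (2,3)]

step 1: expand (2,3) (f=5, h=4) → closed; open now [(1,2) g=1 f=7, (2,1) g=1 f=7, (2,4) g=2 f=5, (3,2) g=1 f=5]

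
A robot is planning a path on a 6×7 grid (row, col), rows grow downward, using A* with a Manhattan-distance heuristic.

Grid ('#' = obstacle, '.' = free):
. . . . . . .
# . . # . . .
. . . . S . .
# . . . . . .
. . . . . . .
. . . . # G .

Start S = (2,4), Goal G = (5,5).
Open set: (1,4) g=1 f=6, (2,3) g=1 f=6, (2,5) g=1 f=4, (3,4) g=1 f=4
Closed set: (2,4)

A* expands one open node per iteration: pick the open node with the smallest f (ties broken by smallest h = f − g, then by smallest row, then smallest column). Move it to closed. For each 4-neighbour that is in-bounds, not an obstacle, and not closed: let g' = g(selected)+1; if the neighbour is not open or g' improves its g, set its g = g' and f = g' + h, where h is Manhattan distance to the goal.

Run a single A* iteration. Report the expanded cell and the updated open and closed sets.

step 1: expand (2,5) (f=4, h=3) → closed; open now [(1,4) g=1 f=6, (1,5) g=2 f=6, (2,3) g=1 f=6, (2,6) g=2 f=6, (3,4) g=1 f=4, (3,5) g=2 f=4]

expanded=(2,5); open=[(1,4) g=1 f=6, (1,5) g=2 f=6, (2,3) g=1 f=6, (2,6) g=2 f=6, (3,4) g=1 f=4, (3,5) g=2 f=4]; closed=[(2,4), (2,5)]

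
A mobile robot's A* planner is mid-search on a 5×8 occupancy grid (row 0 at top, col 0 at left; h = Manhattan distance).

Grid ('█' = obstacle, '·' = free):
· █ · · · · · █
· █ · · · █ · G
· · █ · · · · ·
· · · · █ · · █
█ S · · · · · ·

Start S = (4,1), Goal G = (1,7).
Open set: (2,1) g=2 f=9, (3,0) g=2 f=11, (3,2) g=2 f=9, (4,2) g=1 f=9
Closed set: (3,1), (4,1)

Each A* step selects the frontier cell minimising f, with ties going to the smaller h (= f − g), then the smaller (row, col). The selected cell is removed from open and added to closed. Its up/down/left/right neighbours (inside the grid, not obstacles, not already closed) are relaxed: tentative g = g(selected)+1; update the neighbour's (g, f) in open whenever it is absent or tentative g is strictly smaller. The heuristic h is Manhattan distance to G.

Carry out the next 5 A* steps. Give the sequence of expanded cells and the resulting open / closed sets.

order=[(2,1) → (3,2) → (3,3) → (2,3) → (1,3)]; open=[(0,3) g=6 f=11, (1,2) g=6 f=11, (1,4) g=6 f=9, (2,0) g=3 f=11, (2,4) g=5 f=9, (3,0) g=2 f=11, (4,2) g=1 f=9, (4,3) g=4 f=11]; closed=[(1,3), (2,1), (2,3), (3,1), (3,2), (3,3), (4,1)]

step 1: expand (2,1) (f=9, h=7) → closed; open now [(2,0) g=3 f=11, (3,0) g=2 f=11, (3,2) g=2 f=9, (4,2) g=1 f=9]
step 2: expand (3,2) (f=9, h=7) → closed; open now [(2,0) g=3 f=11, (3,0) g=2 f=11, (3,3) g=3 f=9, (4,2) g=1 f=9]
step 3: expand (3,3) (f=9, h=6) → closed; open now [(2,0) g=3 f=11, (2,3) g=4 f=9, (3,0) g=2 f=11, (4,2) g=1 f=9, (4,3) g=4 f=11]
step 4: expand (2,3) (f=9, h=5) → closed; open now [(1,3) g=5 f=9, (2,0) g=3 f=11, (2,4) g=5 f=9, (3,0) g=2 f=11, (4,2) g=1 f=9, (4,3) g=4 f=11]
step 5: expand (1,3) (f=9, h=4) → closed; open now [(0,3) g=6 f=11, (1,2) g=6 f=11, (1,4) g=6 f=9, (2,0) g=3 f=11, (2,4) g=5 f=9, (3,0) g=2 f=11, (4,2) g=1 f=9, (4,3) g=4 f=11]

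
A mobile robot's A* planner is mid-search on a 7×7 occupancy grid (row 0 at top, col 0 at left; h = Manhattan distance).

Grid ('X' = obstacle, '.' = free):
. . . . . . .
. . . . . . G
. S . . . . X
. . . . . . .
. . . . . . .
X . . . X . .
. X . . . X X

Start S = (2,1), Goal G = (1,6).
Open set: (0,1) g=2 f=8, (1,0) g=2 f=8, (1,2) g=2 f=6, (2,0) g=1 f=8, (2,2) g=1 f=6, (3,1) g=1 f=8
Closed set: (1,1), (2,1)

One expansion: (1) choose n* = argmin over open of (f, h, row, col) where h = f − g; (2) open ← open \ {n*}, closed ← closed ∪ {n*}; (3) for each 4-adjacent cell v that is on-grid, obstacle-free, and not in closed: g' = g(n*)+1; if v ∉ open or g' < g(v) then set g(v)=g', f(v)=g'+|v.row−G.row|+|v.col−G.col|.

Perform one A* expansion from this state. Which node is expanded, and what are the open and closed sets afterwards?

step 1: expand (1,2) (f=6, h=4) → closed; open now [(0,1) g=2 f=8, (0,2) g=3 f=8, (1,0) g=2 f=8, (1,3) g=3 f=6, (2,0) g=1 f=8, (2,2) g=1 f=6, (3,1) g=1 f=8]

expanded=(1,2); open=[(0,1) g=2 f=8, (0,2) g=3 f=8, (1,0) g=2 f=8, (1,3) g=3 f=6, (2,0) g=1 f=8, (2,2) g=1 f=6, (3,1) g=1 f=8]; closed=[(1,1), (1,2), (2,1)]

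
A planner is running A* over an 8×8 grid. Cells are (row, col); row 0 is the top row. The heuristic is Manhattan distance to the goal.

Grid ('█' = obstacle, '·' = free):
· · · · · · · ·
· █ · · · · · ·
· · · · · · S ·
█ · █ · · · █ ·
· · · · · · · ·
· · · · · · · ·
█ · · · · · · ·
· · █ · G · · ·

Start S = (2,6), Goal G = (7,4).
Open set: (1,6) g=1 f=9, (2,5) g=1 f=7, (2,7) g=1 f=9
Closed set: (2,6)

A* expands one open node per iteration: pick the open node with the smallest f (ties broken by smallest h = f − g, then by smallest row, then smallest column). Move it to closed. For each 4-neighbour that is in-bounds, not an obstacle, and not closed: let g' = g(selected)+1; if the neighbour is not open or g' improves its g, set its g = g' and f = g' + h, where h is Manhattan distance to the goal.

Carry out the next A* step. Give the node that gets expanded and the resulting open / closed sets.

step 1: expand (2,5) (f=7, h=6) → closed; open now [(1,5) g=2 f=9, (1,6) g=1 f=9, (2,4) g=2 f=7, (2,7) g=1 f=9, (3,5) g=2 f=7]

expanded=(2,5); open=[(1,5) g=2 f=9, (1,6) g=1 f=9, (2,4) g=2 f=7, (2,7) g=1 f=9, (3,5) g=2 f=7]; closed=[(2,5), (2,6)]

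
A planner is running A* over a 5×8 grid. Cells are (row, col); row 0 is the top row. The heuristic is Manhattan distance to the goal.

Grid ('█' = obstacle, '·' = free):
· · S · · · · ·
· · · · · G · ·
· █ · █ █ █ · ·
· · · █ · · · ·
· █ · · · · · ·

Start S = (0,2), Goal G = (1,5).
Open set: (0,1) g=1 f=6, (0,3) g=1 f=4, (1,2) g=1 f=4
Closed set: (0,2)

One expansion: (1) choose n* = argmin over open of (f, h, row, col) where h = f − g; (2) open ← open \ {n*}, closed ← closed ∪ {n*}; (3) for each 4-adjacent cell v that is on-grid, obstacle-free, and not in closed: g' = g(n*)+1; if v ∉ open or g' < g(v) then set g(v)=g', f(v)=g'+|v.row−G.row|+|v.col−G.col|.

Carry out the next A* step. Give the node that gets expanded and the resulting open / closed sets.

expanded=(0,3); open=[(0,1) g=1 f=6, (0,4) g=2 f=4, (1,2) g=1 f=4, (1,3) g=2 f=4]; closed=[(0,2), (0,3)]

step 1: expand (0,3) (f=4, h=3) → closed; open now [(0,1) g=1 f=6, (0,4) g=2 f=4, (1,2) g=1 f=4, (1,3) g=2 f=4]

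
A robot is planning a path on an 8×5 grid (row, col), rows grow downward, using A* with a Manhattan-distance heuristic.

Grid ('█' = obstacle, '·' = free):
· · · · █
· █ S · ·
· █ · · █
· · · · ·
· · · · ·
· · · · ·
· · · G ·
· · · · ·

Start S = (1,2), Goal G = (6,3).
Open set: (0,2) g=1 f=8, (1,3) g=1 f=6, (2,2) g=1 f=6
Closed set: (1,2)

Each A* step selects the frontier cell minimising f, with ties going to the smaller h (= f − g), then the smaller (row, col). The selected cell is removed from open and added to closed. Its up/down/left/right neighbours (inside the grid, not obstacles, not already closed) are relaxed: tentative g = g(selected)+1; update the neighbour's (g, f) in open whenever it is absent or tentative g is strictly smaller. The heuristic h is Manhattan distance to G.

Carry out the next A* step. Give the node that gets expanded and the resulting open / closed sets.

step 1: expand (1,3) (f=6, h=5) → closed; open now [(0,2) g=1 f=8, (0,3) g=2 f=8, (1,4) g=2 f=8, (2,2) g=1 f=6, (2,3) g=2 f=6]

expanded=(1,3); open=[(0,2) g=1 f=8, (0,3) g=2 f=8, (1,4) g=2 f=8, (2,2) g=1 f=6, (2,3) g=2 f=6]; closed=[(1,2), (1,3)]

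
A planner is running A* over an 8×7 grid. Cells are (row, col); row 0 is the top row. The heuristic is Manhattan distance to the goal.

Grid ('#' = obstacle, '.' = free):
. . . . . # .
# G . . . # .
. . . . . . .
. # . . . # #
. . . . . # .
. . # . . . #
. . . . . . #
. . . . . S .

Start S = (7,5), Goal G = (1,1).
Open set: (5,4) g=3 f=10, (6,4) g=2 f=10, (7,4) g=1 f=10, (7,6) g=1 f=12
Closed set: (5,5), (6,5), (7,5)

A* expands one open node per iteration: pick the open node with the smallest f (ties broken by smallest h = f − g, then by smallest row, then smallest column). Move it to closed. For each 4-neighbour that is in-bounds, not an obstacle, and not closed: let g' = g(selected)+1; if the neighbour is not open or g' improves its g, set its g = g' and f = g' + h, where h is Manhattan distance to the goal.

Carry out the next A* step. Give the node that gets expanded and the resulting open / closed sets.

expanded=(5,4); open=[(4,4) g=4 f=10, (5,3) g=4 f=10, (6,4) g=2 f=10, (7,4) g=1 f=10, (7,6) g=1 f=12]; closed=[(5,4), (5,5), (6,5), (7,5)]

step 1: expand (5,4) (f=10, h=7) → closed; open now [(4,4) g=4 f=10, (5,3) g=4 f=10, (6,4) g=2 f=10, (7,4) g=1 f=10, (7,6) g=1 f=12]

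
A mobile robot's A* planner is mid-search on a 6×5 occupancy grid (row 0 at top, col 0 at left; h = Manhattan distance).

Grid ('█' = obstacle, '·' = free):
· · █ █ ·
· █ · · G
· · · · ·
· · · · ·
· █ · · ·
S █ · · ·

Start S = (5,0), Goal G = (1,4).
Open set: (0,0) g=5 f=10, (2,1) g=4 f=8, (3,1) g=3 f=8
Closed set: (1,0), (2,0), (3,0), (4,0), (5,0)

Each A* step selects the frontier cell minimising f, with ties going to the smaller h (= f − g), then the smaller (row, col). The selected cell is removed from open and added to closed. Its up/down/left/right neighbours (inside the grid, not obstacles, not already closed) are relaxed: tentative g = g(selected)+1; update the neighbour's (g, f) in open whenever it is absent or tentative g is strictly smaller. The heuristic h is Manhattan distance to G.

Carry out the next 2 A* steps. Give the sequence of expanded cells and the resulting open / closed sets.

step 1: expand (2,1) (f=8, h=4) → closed; open now [(0,0) g=5 f=10, (2,2) g=5 f=8, (3,1) g=3 f=8]
step 2: expand (2,2) (f=8, h=3) → closed; open now [(0,0) g=5 f=10, (1,2) g=6 f=8, (2,3) g=6 f=8, (3,1) g=3 f=8, (3,2) g=6 f=10]

order=[(2,1) → (2,2)]; open=[(0,0) g=5 f=10, (1,2) g=6 f=8, (2,3) g=6 f=8, (3,1) g=3 f=8, (3,2) g=6 f=10]; closed=[(1,0), (2,0), (2,1), (2,2), (3,0), (4,0), (5,0)]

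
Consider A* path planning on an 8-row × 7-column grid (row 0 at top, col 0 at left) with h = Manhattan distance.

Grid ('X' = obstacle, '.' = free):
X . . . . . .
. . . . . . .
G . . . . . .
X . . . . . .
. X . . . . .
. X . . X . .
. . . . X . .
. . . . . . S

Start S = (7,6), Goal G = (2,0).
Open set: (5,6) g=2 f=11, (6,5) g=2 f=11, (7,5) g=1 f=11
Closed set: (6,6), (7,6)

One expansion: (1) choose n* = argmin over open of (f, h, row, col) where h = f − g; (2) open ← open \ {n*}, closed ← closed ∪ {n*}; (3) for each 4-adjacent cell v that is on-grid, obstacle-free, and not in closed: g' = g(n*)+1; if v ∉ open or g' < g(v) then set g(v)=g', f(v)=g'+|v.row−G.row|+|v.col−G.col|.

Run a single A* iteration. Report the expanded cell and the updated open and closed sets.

step 1: expand (5,6) (f=11, h=9) → closed; open now [(4,6) g=3 f=11, (5,5) g=3 f=11, (6,5) g=2 f=11, (7,5) g=1 f=11]

expanded=(5,6); open=[(4,6) g=3 f=11, (5,5) g=3 f=11, (6,5) g=2 f=11, (7,5) g=1 f=11]; closed=[(5,6), (6,6), (7,6)]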